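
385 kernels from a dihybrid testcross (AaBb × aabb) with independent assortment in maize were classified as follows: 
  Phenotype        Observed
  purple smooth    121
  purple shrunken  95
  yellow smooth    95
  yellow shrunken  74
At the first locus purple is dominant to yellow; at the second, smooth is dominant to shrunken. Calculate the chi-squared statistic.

A dihybrid testcross with independent assortment gives a 1:1:1:1 ratio.
Under the 1:1:1:1 hypothesis (Σ ratio = 4, N = 385):
  purple smooth: 385 × 1/4 = 96.25
  purple shrunken: 385 × 1/4 = 96.25
  yellow smooth: 385 × 1/4 = 96.25
  yellow shrunken: 385 × 1/4 = 96.25
χ² = Σ (O − E)² / E
  purple smooth: (121 − 96.25)² / 96.25 = 6.3643
  purple shrunken: (95 − 96.25)² / 96.25 = 0.0162
  yellow smooth: (95 − 96.25)² / 96.25 = 0.0162
  yellow shrunken: (74 − 96.25)² / 96.25 = 5.1435
χ² = 6.3643 + 0.0162 + 0.0162 + 5.1435 = 11.5402 ≈ 11.540

11.540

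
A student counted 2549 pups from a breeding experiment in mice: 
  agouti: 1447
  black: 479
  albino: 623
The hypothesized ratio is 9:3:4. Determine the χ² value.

0.442

Total ratio parts = 16. Expected numbers out of 2549:
  agouti: 2549 × 9/16 = 1433.8125
  black: 2549 × 3/16 = 477.9375
  albino: 2549 × 4/16 = 637.25
χ² = Σ (O − E)² / E
  agouti: (1447 − 1433.8125)² / 1433.8125 = 0.1213
  black: (479 − 477.9375)² / 477.9375 = 0.0024
  albino: (623 − 637.25)² / 637.25 = 0.3187
χ² = 0.1213 + 0.0024 + 0.3187 = 0.4424 ≈ 0.442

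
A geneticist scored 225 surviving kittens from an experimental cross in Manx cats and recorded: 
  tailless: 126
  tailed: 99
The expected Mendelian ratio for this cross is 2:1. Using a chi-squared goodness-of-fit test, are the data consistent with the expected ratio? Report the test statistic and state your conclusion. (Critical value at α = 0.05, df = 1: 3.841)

Under the 2:1 hypothesis (Σ ratio = 3, N = 225):
  tailless: 225 × 2/3 = 150
  tailed: 225 × 1/3 = 75
χ² = Σ (O − E)² / E
  tailless: (126 − 150)² / 150 = 3.8400
  tailed: (99 − 75)² / 75 = 7.6800
χ² = 3.8400 + 7.6800 = 11.520
Degrees of freedom = 2 − 1 = 1; critical value at α = 0.05 is 3.841.
Since 11.520 > 3.841, we reject the null hypothesis — the data do not fit the 2:1 ratio.

11.520; not consistent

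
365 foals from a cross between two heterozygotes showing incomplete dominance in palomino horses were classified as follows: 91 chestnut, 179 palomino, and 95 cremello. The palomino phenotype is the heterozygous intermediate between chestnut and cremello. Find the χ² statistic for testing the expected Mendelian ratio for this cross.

With incomplete dominance, a heterozygote × heterozygote cross gives a 1:2:1 phenotypic ratio.
Total ratio parts = 4. Expected numbers out of 365:
  chestnut: 365 × 1/4 = 91.25
  palomino: 365 × 2/4 = 182.5
  cremello: 365 × 1/4 = 91.25
χ² = Σ (O − E)² / E
  chestnut: (91 − 91.25)² / 91.25 = 0.0007
  palomino: (179 − 182.5)² / 182.5 = 0.0671
  cremello: (95 − 91.25)² / 91.25 = 0.1541
χ² = 0.0007 + 0.0671 + 0.1541 = 0.2219 ≈ 0.222

0.222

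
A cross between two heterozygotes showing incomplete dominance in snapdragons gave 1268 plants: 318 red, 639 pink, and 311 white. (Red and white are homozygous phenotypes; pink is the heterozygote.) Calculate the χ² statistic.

0.156

With incomplete dominance, a heterozygote × heterozygote cross gives a 1:2:1 phenotypic ratio.
Expected counts for N = 1268 under a 1:2:1 ratio (total parts = 4):
  red: 1268 × 1/4 = 317
  pink: 1268 × 2/4 = 634
  white: 1268 × 1/4 = 317
χ² = Σ (O − E)² / E
  red: (318 − 317)² / 317 = 0.0032
  pink: (639 − 634)² / 634 = 0.0394
  white: (311 − 317)² / 317 = 0.1136
χ² = 0.0032 + 0.0394 + 0.1136 = 0.1562 ≈ 0.156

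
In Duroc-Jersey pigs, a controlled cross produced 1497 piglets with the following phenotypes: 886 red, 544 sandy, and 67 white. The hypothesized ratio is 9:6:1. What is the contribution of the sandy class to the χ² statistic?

Total ratio parts = 16. Expected numbers out of 1497:
  red: 1497 × 9/16 = 842.0625
  sandy: 1497 × 6/16 = 561.375
  white: 1497 × 1/16 = 93.5625
Contribution of sandy: (544 − 561.375)² / 561.375 = 0.5378

0.538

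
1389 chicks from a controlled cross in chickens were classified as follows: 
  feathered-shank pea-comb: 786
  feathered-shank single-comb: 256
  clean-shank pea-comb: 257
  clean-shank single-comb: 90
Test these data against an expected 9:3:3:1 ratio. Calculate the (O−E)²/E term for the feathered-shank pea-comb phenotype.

Total ratio parts = 16. Expected numbers out of 1389:
  feathered-shank pea-comb: 1389 × 9/16 = 781.3125
  feathered-shank single-comb: 1389 × 3/16 = 260.4375
  clean-shank pea-comb: 1389 × 3/16 = 260.4375
  clean-shank single-comb: 1389 × 1/16 = 86.8125
Contribution of feathered-shank pea-comb: (786 − 781.3125)² / 781.3125 = 0.0281

0.028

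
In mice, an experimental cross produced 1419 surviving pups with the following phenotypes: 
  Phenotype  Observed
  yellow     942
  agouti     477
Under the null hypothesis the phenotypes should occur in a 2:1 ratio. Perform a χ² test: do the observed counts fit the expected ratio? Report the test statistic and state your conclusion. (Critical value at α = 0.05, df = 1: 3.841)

0.051; consistent

The 2:1 ratio has 3 parts, so with N = 1419 the expected counts are:
  yellow: 1419 × 2/3 = 946
  agouti: 1419 × 1/3 = 473
χ² = Σ (O − E)² / E
  yellow: (942 − 946)² / 946 = 0.0169
  agouti: (477 − 473)² / 473 = 0.0338
χ² = 0.0169 + 0.0338 = 0.0507 ≈ 0.051
Degrees of freedom = 2 − 1 = 1; critical value at α = 0.05 is 3.841.
Since 0.051 < 3.841, we fail to reject the null hypothesis — the data are consistent with the 2:1 ratio.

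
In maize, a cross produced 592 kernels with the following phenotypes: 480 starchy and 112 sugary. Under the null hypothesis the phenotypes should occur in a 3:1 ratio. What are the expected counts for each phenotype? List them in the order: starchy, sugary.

Total ratio parts = 4. Expected numbers out of 592:
  starchy: 592 × 3/4 = 444
  sugary: 592 × 1/4 = 148

444, 148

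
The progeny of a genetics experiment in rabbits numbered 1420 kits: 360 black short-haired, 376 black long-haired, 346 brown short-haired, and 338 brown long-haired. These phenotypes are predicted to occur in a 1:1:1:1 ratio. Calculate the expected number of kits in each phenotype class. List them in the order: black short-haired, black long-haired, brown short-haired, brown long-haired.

355, 355, 355, 355

Under the 1:1:1:1 hypothesis (Σ ratio = 4, N = 1420):
  black short-haired: 1420 × 1/4 = 355
  black long-haired: 1420 × 1/4 = 355
  brown short-haired: 1420 × 1/4 = 355
  brown long-haired: 1420 × 1/4 = 355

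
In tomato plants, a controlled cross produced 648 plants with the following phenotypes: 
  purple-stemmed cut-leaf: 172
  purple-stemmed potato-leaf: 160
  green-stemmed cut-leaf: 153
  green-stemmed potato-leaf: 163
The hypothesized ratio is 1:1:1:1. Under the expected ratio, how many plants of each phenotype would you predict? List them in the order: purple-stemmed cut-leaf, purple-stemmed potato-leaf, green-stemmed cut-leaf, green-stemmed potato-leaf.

The 1:1:1:1 ratio has 4 parts, so with N = 648 the expected counts are:
  purple-stemmed cut-leaf: 648 × 1/4 = 162
  purple-stemmed potato-leaf: 648 × 1/4 = 162
  green-stemmed cut-leaf: 648 × 1/4 = 162
  green-stemmed potato-leaf: 648 × 1/4 = 162

162, 162, 162, 162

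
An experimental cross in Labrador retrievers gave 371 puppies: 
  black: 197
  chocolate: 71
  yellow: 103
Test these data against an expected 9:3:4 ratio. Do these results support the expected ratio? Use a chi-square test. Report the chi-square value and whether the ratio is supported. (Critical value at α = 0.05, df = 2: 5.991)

Expected counts for N = 371 under a 9:3:4 ratio (total parts = 16):
  black: 371 × 9/16 = 208.6875
  chocolate: 371 × 3/16 = 69.5625
  yellow: 371 × 4/16 = 92.75
χ² = Σ (O − E)² / E
  black: (197 − 208.6875)² / 208.6875 = 0.6546
  chocolate: (71 − 69.5625)² / 69.5625 = 0.0297
  yellow: (103 − 92.75)² / 92.75 = 1.1327
χ² = 0.6546 + 0.0297 + 1.1327 = 1.817
Degrees of freedom = 3 − 1 = 2; critical value at α = 0.05 is 5.991.
Since 1.817 < 5.991, we fail to reject the null hypothesis — the data are consistent with the 9:3:4 ratio.

1.817; consistent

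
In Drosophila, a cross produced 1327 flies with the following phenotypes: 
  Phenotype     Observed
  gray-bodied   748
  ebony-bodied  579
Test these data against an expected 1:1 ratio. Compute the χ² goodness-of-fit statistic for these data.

21.523

Expected counts for N = 1327 under a 1:1 ratio (total parts = 2):
  gray-bodied: 1327 × 1/2 = 663.5
  ebony-bodied: 1327 × 1/2 = 663.5
χ² = Σ (O − E)² / E
  gray-bodied: (748 − 663.5)² / 663.5 = 10.7615
  ebony-bodied: (579 − 663.5)² / 663.5 = 10.7615
χ² = 10.7615 + 10.7615 = 21.523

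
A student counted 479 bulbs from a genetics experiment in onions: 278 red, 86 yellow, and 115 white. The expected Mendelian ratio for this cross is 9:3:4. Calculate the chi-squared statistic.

0.622

Total ratio parts = 16. Expected numbers out of 479:
  red: 479 × 9/16 = 269.4375
  yellow: 479 × 3/16 = 89.8125
  white: 479 × 4/16 = 119.75
χ² = Σ (O − E)² / E
  red: (278 − 269.4375)² / 269.4375 = 0.2721
  yellow: (86 − 89.8125)² / 89.8125 = 0.1618
  white: (115 − 119.75)² / 119.75 = 0.1884
χ² = 0.2721 + 0.1618 + 0.1884 = 0.6223 ≈ 0.622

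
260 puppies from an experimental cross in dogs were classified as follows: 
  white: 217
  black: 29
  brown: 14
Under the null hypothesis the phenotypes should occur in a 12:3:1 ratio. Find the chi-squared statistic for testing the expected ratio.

Expected counts for N = 260 under a 12:3:1 ratio (total parts = 16):
  white: 260 × 12/16 = 195
  black: 260 × 3/16 = 48.75
  brown: 260 × 1/16 = 16.25
χ² = Σ (O − E)² / E
  white: (217 − 195)² / 195 = 2.4821
  black: (29 − 48.75)² / 48.75 = 8.0013
  brown: (14 − 16.25)² / 16.25 = 0.3115
χ² = 2.4821 + 8.0013 + 0.3115 = 10.7949 ≈ 10.795

10.795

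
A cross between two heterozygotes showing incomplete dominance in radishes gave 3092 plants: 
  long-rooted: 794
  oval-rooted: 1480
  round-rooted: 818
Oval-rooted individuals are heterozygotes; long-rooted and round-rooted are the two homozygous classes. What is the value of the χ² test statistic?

With incomplete dominance, a heterozygote × heterozygote cross gives a 1:2:1 phenotypic ratio.
Expected counts for N = 3092 under a 1:2:1 ratio (total parts = 4):
  long-rooted: 3092 × 1/4 = 773
  oval-rooted: 3092 × 2/4 = 1546
  round-rooted: 3092 × 1/4 = 773
χ² = Σ (O − E)² / E
  long-rooted: (794 − 773)² / 773 = 0.5705
  oval-rooted: (1480 − 1546)² / 1546 = 2.8176
  round-rooted: (818 − 773)² / 773 = 2.6197
χ² = 0.5705 + 2.8176 + 2.6197 = 6.0078 ≈ 6.008

6.008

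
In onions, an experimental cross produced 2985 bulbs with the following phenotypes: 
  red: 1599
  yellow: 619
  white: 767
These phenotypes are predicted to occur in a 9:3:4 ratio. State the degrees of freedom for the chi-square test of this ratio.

2

A goodness-of-fit test with 3 phenotype classes has df = 3 − 1 = 2.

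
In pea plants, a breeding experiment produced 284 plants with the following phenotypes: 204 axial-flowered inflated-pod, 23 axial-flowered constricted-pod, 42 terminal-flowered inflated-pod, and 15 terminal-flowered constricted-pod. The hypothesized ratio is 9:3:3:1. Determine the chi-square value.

Total ratio parts = 16. Expected numbers out of 284:
  axial-flowered inflated-pod: 284 × 9/16 = 159.75
  axial-flowered constricted-pod: 284 × 3/16 = 53.25
  terminal-flowered inflated-pod: 284 × 3/16 = 53.25
  terminal-flowered constricted-pod: 284 × 1/16 = 17.75
χ² = Σ (O − E)² / E
  axial-flowered inflated-pod: (204 − 159.75)² / 159.75 = 12.2570
  axial-flowered constricted-pod: (23 − 53.25)² / 53.25 = 17.1843
  terminal-flowered inflated-pod: (42 − 53.25)² / 53.25 = 2.3768
  terminal-flowered constricted-pod: (15 − 17.75)² / 17.75 = 0.4261
χ² = 12.2570 + 17.1843 + 2.3768 + 0.4261 = 32.2442 ≈ 32.244

32.244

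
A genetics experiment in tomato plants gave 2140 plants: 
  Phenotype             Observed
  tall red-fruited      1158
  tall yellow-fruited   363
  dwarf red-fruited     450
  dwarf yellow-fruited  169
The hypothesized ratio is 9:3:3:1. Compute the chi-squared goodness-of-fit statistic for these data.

Total ratio parts = 16. Expected numbers out of 2140:
  tall red-fruited: 2140 × 9/16 = 1203.75
  tall yellow-fruited: 2140 × 3/16 = 401.25
  dwarf red-fruited: 2140 × 3/16 = 401.25
  dwarf yellow-fruited: 2140 × 1/16 = 133.75
χ² = Σ (O − E)² / E
  tall red-fruited: (1158 − 1203.75)² / 1203.75 = 1.7388
  tall yellow-fruited: (363 − 401.25)² / 401.25 = 3.6463
  dwarf red-fruited: (450 − 401.25)² / 401.25 = 5.9229
  dwarf yellow-fruited: (169 − 133.75)² / 133.75 = 9.2902
χ² = 1.7388 + 3.6463 + 5.9229 + 9.2902 = 20.5982 ≈ 20.598

20.598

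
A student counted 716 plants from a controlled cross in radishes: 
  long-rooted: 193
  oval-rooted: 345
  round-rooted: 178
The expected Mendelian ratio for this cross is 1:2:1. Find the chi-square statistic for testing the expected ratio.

1.573

Under the 1:2:1 hypothesis (Σ ratio = 4, N = 716):
  long-rooted: 716 × 1/4 = 179
  oval-rooted: 716 × 2/4 = 358
  round-rooted: 716 × 1/4 = 179
χ² = Σ (O − E)² / E
  long-rooted: (193 − 179)² / 179 = 1.0950
  oval-rooted: (345 − 358)² / 358 = 0.4721
  round-rooted: (178 − 179)² / 179 = 0.0056
χ² = 1.0950 + 0.4721 + 0.0056 = 1.5727 ≈ 1.573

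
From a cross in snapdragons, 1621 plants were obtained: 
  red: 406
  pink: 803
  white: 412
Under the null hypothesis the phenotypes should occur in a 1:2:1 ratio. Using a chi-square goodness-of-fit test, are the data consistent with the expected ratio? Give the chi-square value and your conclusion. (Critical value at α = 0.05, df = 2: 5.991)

0.183; consistent

Under the 1:2:1 hypothesis (Σ ratio = 4, N = 1621):
  red: 1621 × 1/4 = 405.25
  pink: 1621 × 2/4 = 810.5
  white: 1621 × 1/4 = 405.25
χ² = Σ (O − E)² / E
  red: (406 − 405.25)² / 405.25 = 0.0014
  pink: (803 − 810.5)² / 810.5 = 0.0694
  white: (412 − 405.25)² / 405.25 = 0.1124
χ² = 0.0014 + 0.0694 + 0.1124 = 0.1832 ≈ 0.183
Degrees of freedom = 3 − 1 = 2; critical value at α = 0.05 is 5.991.
Since 0.183 < 5.991, we fail to reject the null hypothesis — the data are consistent with the 1:2:1 ratio.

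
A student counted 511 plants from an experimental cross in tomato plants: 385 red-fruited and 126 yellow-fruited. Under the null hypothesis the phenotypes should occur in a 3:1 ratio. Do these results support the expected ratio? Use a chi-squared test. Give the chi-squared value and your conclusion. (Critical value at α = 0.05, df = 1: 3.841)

0.032; consistent

Under the 3:1 hypothesis (Σ ratio = 4, N = 511):
  red-fruited: 511 × 3/4 = 383.25
  yellow-fruited: 511 × 1/4 = 127.75
χ² = Σ (O − E)² / E
  red-fruited: (385 − 383.25)² / 383.25 = 0.0080
  yellow-fruited: (126 − 127.75)² / 127.75 = 0.0240
χ² = 0.0080 + 0.0240 = 0.032
Degrees of freedom = 2 − 1 = 1; critical value at α = 0.05 is 3.841.
Since 0.032 < 3.841, we fail to reject the null hypothesis — the data are consistent with the 3:1 ratio.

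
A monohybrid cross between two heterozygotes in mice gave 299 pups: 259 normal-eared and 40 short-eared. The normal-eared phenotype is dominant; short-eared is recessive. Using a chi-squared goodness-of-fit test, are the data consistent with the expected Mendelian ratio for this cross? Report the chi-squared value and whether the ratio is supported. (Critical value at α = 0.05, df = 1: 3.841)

For a monohybrid cross between heterozygotes with complete dominance, the expected phenotypic ratio is 3:1.
Under the 3:1 hypothesis (Σ ratio = 4, N = 299):
  normal-eared: 299 × 3/4 = 224.25
  short-eared: 299 × 1/4 = 74.75
χ² = Σ (O − E)² / E
  normal-eared: (259 − 224.25)² / 224.25 = 5.3849
  short-eared: (40 − 74.75)² / 74.75 = 16.1547
χ² = 5.3849 + 16.1547 = 21.5396 ≈ 21.540
Degrees of freedom = 2 − 1 = 1; critical value at α = 0.05 is 3.841.
Since 21.540 > 3.841, we reject the null hypothesis — the data do not fit the 3:1 ratio.

21.540; not consistent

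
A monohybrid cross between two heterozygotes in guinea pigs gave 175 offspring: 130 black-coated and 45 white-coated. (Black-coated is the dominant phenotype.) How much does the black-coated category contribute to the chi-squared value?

For a monohybrid cross between heterozygotes with complete dominance, the expected phenotypic ratio is 3:1.
Total ratio parts = 4. Expected numbers out of 175:
  black-coated: 175 × 3/4 = 131.25
  white-coated: 175 × 1/4 = 43.75
Contribution of black-coated: (130 − 131.25)² / 131.25 = 0.0119

0.012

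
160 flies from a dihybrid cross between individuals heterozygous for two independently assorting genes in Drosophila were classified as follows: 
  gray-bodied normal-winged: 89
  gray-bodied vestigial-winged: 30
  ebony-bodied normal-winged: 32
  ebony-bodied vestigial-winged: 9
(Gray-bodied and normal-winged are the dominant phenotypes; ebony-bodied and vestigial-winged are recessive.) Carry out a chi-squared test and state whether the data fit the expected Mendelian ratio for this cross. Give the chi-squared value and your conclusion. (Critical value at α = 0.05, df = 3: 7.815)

A dihybrid F₂ with independent assortment and complete dominance at both loci gives a 9:3:3:1 phenotypic ratio.
Under the 9:3:3:1 hypothesis (Σ ratio = 16, N = 160):
  gray-bodied normal-winged: 160 × 9/16 = 90
  gray-bodied vestigial-winged: 160 × 3/16 = 30
  ebony-bodied normal-winged: 160 × 3/16 = 30
  ebony-bodied vestigial-winged: 160 × 1/16 = 10
χ² = Σ (O − E)² / E
  gray-bodied normal-winged: (89 − 90)² / 90 = 0.0111
  gray-bodied vestigial-winged: (30 − 30)² / 30 = 0.0000
  ebony-bodied normal-winged: (32 − 30)² / 30 = 0.1333
  ebony-bodied vestigial-winged: (9 − 10)² / 10 = 0.1000
χ² = 0.0111 + 0.0000 + 0.1333 + 0.1000 = 0.2444 ≈ 0.244
Degrees of freedom = 4 − 1 = 3; critical value at α = 0.05 is 7.815.
Since 0.244 < 7.815, we fail to reject the null hypothesis — the data are consistent with the 9:3:3:1 ratio.

0.244; consistent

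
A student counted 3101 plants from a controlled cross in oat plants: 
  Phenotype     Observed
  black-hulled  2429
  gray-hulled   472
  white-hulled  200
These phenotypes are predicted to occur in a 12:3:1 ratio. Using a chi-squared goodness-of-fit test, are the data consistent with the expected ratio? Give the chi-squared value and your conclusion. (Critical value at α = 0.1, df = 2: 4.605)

25.379; not consistent

Total ratio parts = 16. Expected numbers out of 3101:
  black-hulled: 3101 × 12/16 = 2325.75
  gray-hulled: 3101 × 3/16 = 581.4375
  white-hulled: 3101 × 1/16 = 193.8125
χ² = Σ (O − E)² / E
  black-hulled: (2429 − 2325.75)² / 2325.75 = 4.5837
  gray-hulled: (472 − 581.4375)² / 581.4375 = 20.5982
  white-hulled: (200 − 193.8125)² / 193.8125 = 0.1975
χ² = 4.5837 + 20.5982 + 0.1975 = 25.3794 ≈ 25.379
Degrees of freedom = 3 − 1 = 2; critical value at α = 0.1 is 4.605.
Since 25.379 > 4.605, we reject the null hypothesis — the data do not fit the 12:3:1 ratio.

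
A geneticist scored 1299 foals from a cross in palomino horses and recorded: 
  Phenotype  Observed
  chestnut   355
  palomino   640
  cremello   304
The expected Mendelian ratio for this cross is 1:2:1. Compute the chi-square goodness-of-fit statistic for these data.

Total ratio parts = 4. Expected numbers out of 1299:
  chestnut: 1299 × 1/4 = 324.75
  palomino: 1299 × 2/4 = 649.5
  cremello: 1299 × 1/4 = 324.75
χ² = Σ (O − E)² / E
  chestnut: (355 − 324.75)² / 324.75 = 2.8177
  palomino: (640 − 649.5)² / 649.5 = 0.1390
  cremello: (304 − 324.75)² / 324.75 = 1.3258
χ² = 2.8177 + 0.1390 + 1.3258 = 4.2825 ≈ 4.283

4.283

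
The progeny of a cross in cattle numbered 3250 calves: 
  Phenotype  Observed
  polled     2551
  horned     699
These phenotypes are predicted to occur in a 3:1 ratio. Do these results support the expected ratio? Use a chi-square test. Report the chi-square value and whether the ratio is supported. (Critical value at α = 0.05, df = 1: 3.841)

Expected counts for N = 3250 under a 3:1 ratio (total parts = 4):
  polled: 3250 × 3/4 = 2437.5
  horned: 3250 × 1/4 = 812.5
χ² = Σ (O − E)² / E
  polled: (2551 − 2437.5)² / 2437.5 = 5.2850
  horned: (699 − 812.5)² / 812.5 = 15.8551
χ² = 5.2850 + 15.8551 = 21.1401 ≈ 21.140
Degrees of freedom = 2 − 1 = 1; critical value at α = 0.05 is 3.841.
Since 21.140 > 3.841, we reject the null hypothesis — the data do not fit the 3:1 ratio.

21.140; not consistent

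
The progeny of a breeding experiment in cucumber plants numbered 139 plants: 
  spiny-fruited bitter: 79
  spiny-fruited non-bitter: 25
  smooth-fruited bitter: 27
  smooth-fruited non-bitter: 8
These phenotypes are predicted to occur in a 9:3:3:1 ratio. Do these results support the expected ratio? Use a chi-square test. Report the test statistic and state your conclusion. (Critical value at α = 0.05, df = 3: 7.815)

Total ratio parts = 16. Expected numbers out of 139:
  spiny-fruited bitter: 139 × 9/16 = 78.1875
  spiny-fruited non-bitter: 139 × 3/16 = 26.0625
  smooth-fruited bitter: 139 × 3/16 = 26.0625
  smooth-fruited non-bitter: 139 × 1/16 = 8.6875
χ² = Σ (O − E)² / E
  spiny-fruited bitter: (79 − 78.1875)² / 78.1875 = 0.0084
  spiny-fruited non-bitter: (25 − 26.0625)² / 26.0625 = 0.0433
  smooth-fruited bitter: (27 − 26.0625)² / 26.0625 = 0.0337
  smooth-fruited non-bitter: (8 − 8.6875)² / 8.6875 = 0.0544
χ² = 0.0084 + 0.0433 + 0.0337 + 0.0544 = 0.1398 ≈ 0.140
Degrees of freedom = 4 − 1 = 3; critical value at α = 0.05 is 7.815.
Since 0.140 < 7.815, we fail to reject the null hypothesis — the data are consistent with the 9:3:3:1 ratio.

0.140; consistent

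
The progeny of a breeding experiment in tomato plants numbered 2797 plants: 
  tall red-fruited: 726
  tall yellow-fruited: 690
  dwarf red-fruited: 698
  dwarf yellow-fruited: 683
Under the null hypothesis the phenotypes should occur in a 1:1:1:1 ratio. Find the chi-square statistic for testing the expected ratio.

1.526

Expected counts for N = 2797 under a 1:1:1:1 ratio (total parts = 4):
  tall red-fruited: 2797 × 1/4 = 699.25
  tall yellow-fruited: 2797 × 1/4 = 699.25
  dwarf red-fruited: 2797 × 1/4 = 699.25
  dwarf yellow-fruited: 2797 × 1/4 = 699.25
χ² = Σ (O − E)² / E
  tall red-fruited: (726 − 699.25)² / 699.25 = 1.0233
  tall yellow-fruited: (690 − 699.25)² / 699.25 = 0.1224
  dwarf red-fruited: (698 − 699.25)² / 699.25 = 0.0022
  dwarf yellow-fruited: (683 − 699.25)² / 699.25 = 0.3776
χ² = 1.0233 + 0.1224 + 0.0022 + 0.3776 = 1.5255 ≈ 1.526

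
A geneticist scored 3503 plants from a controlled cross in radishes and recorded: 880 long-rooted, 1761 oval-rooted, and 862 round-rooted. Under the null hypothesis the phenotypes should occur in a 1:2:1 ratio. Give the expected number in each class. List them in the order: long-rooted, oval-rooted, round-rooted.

Total ratio parts = 4. Expected numbers out of 3503:
  long-rooted: 3503 × 1/4 = 875.75
  oval-rooted: 3503 × 2/4 = 1751.5
  round-rooted: 3503 × 1/4 = 875.75

875.75, 1751.5, 875.75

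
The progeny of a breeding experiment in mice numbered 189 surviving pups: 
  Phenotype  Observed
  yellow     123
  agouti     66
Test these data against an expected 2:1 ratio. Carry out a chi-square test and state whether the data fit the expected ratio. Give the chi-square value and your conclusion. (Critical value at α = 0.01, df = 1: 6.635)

The 2:1 ratio has 3 parts, so with N = 189 the expected counts are:
  yellow: 189 × 2/3 = 126
  agouti: 189 × 1/3 = 63
χ² = Σ (O − E)² / E
  yellow: (123 − 126)² / 126 = 0.0714
  agouti: (66 − 63)² / 63 = 0.1429
χ² = 0.0714 + 0.1429 = 0.2143 ≈ 0.214
Degrees of freedom = 2 − 1 = 1; critical value at α = 0.01 is 6.635.
Since 0.214 < 6.635, we fail to reject the null hypothesis — the data are consistent with the 2:1 ratio.

0.214; consistent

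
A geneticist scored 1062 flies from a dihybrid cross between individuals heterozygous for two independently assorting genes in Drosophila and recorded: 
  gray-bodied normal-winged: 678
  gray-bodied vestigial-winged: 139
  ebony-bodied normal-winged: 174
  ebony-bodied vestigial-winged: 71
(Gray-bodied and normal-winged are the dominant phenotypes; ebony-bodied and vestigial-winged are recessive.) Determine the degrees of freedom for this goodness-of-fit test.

3

A dihybrid F₂ with independent assortment and complete dominance at both loci gives a 9:3:3:1 phenotypic ratio.
A goodness-of-fit test with 4 phenotype classes has df = 4 − 1 = 3.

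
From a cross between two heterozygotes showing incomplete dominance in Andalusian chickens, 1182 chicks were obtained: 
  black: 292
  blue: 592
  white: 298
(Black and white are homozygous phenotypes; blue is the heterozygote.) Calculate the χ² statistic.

With incomplete dominance, a heterozygote × heterozygote cross gives a 1:2:1 phenotypic ratio.
Under the 1:2:1 hypothesis (Σ ratio = 4, N = 1182):
  black: 1182 × 1/4 = 295.5
  blue: 1182 × 2/4 = 591
  white: 1182 × 1/4 = 295.5
χ² = Σ (O − E)² / E
  black: (292 − 295.5)² / 295.5 = 0.0415
  blue: (592 − 591)² / 591 = 0.0017
  white: (298 − 295.5)² / 295.5 = 0.0212
χ² = 0.0415 + 0.0017 + 0.0212 = 0.0644 ≈ 0.064

0.064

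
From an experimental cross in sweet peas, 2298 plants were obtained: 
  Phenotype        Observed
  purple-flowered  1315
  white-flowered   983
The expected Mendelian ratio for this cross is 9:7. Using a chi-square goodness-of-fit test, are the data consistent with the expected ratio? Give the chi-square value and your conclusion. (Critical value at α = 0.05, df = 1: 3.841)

Expected counts for N = 2298 under a 9:7 ratio (total parts = 16):
  purple-flowered: 2298 × 9/16 = 1292.625
  white-flowered: 2298 × 7/16 = 1005.375
χ² = Σ (O − E)² / E
  purple-flowered: (1315 − 1292.625)² / 1292.625 = 0.3873
  white-flowered: (983 − 1005.375)² / 1005.375 = 0.4980
χ² = 0.3873 + 0.4980 = 0.8853 ≈ 0.885
Degrees of freedom = 2 − 1 = 1; critical value at α = 0.05 is 3.841.
Since 0.885 < 3.841, we fail to reject the null hypothesis — the data are consistent with the 9:7 ratio.

0.885; consistent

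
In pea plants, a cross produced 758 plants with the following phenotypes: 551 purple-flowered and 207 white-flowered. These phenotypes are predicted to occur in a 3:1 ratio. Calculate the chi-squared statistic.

Expected counts for N = 758 under a 3:1 ratio (total parts = 4):
  purple-flowered: 758 × 3/4 = 568.5
  white-flowered: 758 × 1/4 = 189.5
χ² = Σ (O − E)² / E
  purple-flowered: (551 − 568.5)² / 568.5 = 0.5387
  white-flowered: (207 − 189.5)² / 189.5 = 1.6161
χ² = 0.5387 + 1.6161 = 2.1548 ≈ 2.155

2.155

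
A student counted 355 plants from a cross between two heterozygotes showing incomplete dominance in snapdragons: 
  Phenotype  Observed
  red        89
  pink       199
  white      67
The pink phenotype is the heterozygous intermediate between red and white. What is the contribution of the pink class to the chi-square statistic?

With incomplete dominance, a heterozygote × heterozygote cross gives a 1:2:1 phenotypic ratio.
Total ratio parts = 4. Expected numbers out of 355:
  red: 355 × 1/4 = 88.75
  pink: 355 × 2/4 = 177.5
  white: 355 × 1/4 = 88.75
Contribution of pink: (199 − 177.5)² / 177.5 = 2.6042

2.604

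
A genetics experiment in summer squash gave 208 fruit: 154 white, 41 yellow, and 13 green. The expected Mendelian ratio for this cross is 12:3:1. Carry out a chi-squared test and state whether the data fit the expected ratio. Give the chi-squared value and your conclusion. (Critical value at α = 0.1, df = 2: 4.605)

0.128; consistent

Expected counts for N = 208 under a 12:3:1 ratio (total parts = 16):
  white: 208 × 12/16 = 156
  yellow: 208 × 3/16 = 39
  green: 208 × 1/16 = 13
χ² = Σ (O − E)² / E
  white: (154 − 156)² / 156 = 0.0256
  yellow: (41 − 39)² / 39 = 0.1026
  green: (13 − 13)² / 13 = 0.0000
χ² = 0.0256 + 0.1026 + 0.0000 = 0.1282 ≈ 0.128
Degrees of freedom = 3 − 1 = 2; critical value at α = 0.1 is 4.605.
Since 0.128 < 4.605, we fail to reject the null hypothesis — the data are consistent with the 12:3:1 ratio.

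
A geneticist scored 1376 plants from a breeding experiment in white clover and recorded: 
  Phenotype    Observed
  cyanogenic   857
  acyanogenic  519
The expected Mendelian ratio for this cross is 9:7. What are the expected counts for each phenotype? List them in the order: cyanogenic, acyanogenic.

774, 602

The 9:7 ratio has 16 parts, so with N = 1376 the expected counts are:
  cyanogenic: 1376 × 9/16 = 774
  acyanogenic: 1376 × 7/16 = 602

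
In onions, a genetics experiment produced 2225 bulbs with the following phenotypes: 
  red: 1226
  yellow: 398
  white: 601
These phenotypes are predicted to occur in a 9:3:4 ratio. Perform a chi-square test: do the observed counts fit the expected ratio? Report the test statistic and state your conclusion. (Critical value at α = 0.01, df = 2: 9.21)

Under the 9:3:4 hypothesis (Σ ratio = 16, N = 2225):
  red: 2225 × 9/16 = 1251.5625
  yellow: 2225 × 3/16 = 417.1875
  white: 2225 × 4/16 = 556.25
χ² = Σ (O − E)² / E
  red: (1226 − 1251.5625)² / 1251.5625 = 0.5221
  yellow: (398 − 417.1875)² / 417.1875 = 0.8825
  white: (601 − 556.25)² / 556.25 = 3.6001
χ² = 0.5221 + 0.8825 + 3.6001 = 5.0047 ≈ 5.005
Degrees of freedom = 3 − 1 = 2; critical value at α = 0.01 is 9.21.
Since 5.005 < 9.21, we fail to reject the null hypothesis — the data are consistent with the 9:3:4 ratio.

5.005; consistent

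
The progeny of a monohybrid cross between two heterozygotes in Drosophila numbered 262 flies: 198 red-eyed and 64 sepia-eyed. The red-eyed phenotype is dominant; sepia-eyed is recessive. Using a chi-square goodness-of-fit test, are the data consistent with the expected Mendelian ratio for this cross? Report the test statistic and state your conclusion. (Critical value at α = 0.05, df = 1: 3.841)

0.046; consistent

For a monohybrid cross between heterozygotes with complete dominance, the expected phenotypic ratio is 3:1.
Expected counts for N = 262 under a 3:1 ratio (total parts = 4):
  red-eyed: 262 × 3/4 = 196.5
  sepia-eyed: 262 × 1/4 = 65.5
χ² = Σ (O − E)² / E
  red-eyed: (198 − 196.5)² / 196.5 = 0.0115
  sepia-eyed: (64 − 65.5)² / 65.5 = 0.0344
χ² = 0.0115 + 0.0344 = 0.0459 ≈ 0.046
Degrees of freedom = 2 − 1 = 1; critical value at α = 0.05 is 3.841.
Since 0.046 < 3.841, we fail to reject the null hypothesis — the data are consistent with the 3:1 ratio.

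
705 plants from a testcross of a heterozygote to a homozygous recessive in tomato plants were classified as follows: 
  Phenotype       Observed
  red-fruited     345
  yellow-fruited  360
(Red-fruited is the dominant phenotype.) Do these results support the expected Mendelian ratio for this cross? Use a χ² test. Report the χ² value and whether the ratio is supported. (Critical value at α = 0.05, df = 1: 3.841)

A testcross of a heterozygote (Aa × aa) gives a 1:1 phenotypic ratio.
Expected counts for N = 705 under a 1:1 ratio (total parts = 2):
  red-fruited: 705 × 1/2 = 352.5
  yellow-fruited: 705 × 1/2 = 352.5
χ² = Σ (O − E)² / E
  red-fruited: (345 − 352.5)² / 352.5 = 0.1596
  yellow-fruited: (360 − 352.5)² / 352.5 = 0.1596
χ² = 0.1596 + 0.1596 = 0.3192 ≈ 0.319
Degrees of freedom = 2 − 1 = 1; critical value at α = 0.05 is 3.841.
Since 0.319 < 3.841, we fail to reject the null hypothesis — the data are consistent with the 1:1 ratio.

0.319; consistent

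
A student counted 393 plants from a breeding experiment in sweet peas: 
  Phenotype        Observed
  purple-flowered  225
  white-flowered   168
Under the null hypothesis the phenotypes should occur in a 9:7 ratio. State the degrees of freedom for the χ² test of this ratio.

A goodness-of-fit test with 2 phenotype classes has df = 2 − 1 = 1.

1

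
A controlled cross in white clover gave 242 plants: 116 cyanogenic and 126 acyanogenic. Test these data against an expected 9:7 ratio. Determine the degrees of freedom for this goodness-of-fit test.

1

A goodness-of-fit test with 2 phenotype classes has df = 2 − 1 = 1.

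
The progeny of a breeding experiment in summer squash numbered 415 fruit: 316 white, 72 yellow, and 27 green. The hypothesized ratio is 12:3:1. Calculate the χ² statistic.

0.550

Total ratio parts = 16. Expected numbers out of 415:
  white: 415 × 12/16 = 311.25
  yellow: 415 × 3/16 = 77.8125
  green: 415 × 1/16 = 25.9375
χ² = Σ (O − E)² / E
  white: (316 − 311.25)² / 311.25 = 0.0725
  yellow: (72 − 77.8125)² / 77.8125 = 0.4342
  green: (27 − 25.9375)² / 25.9375 = 0.0435
χ² = 0.0725 + 0.4342 + 0.0435 = 0.5502 ≈ 0.550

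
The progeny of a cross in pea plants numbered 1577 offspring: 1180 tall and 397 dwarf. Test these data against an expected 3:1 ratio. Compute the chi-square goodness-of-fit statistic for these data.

Under the 3:1 hypothesis (Σ ratio = 4, N = 1577):
  tall: 1577 × 3/4 = 1182.75
  dwarf: 1577 × 1/4 = 394.25
χ² = Σ (O − E)² / E
  tall: (1180 − 1182.75)² / 1182.75 = 0.0064
  dwarf: (397 − 394.25)² / 394.25 = 0.0192
χ² = 0.0064 + 0.0192 = 0.0256 ≈ 0.026

0.026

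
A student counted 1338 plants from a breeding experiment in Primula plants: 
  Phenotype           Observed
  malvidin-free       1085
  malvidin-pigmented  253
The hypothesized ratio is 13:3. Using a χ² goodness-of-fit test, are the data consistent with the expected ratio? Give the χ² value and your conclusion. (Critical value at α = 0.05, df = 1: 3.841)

0.022; consistent

Expected counts for N = 1338 under a 13:3 ratio (total parts = 16):
  malvidin-free: 1338 × 13/16 = 1087.125
  malvidin-pigmented: 1338 × 3/16 = 250.875
χ² = Σ (O − E)² / E
  malvidin-free: (1085 − 1087.125)² / 1087.125 = 0.0042
  malvidin-pigmented: (253 − 250.875)² / 250.875 = 0.0180
χ² = 0.0042 + 0.0180 = 0.0222 ≈ 0.022
Degrees of freedom = 2 − 1 = 1; critical value at α = 0.05 is 3.841.
Since 0.022 < 3.841, we fail to reject the null hypothesis — the data are consistent with the 13:3 ratio.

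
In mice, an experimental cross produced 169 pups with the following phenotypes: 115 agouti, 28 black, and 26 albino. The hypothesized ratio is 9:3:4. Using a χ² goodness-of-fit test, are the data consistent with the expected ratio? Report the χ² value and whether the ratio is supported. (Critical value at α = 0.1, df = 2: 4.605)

10.861; not consistent

Under the 9:3:4 hypothesis (Σ ratio = 16, N = 169):
  agouti: 169 × 9/16 = 95.0625
  black: 169 × 3/16 = 31.6875
  albino: 169 × 4/16 = 42.25
χ² = Σ (O − E)² / E
  agouti: (115 − 95.0625)² / 95.0625 = 4.1815
  black: (28 − 31.6875)² / 31.6875 = 0.4291
  albino: (26 − 42.25)² / 42.25 = 6.2500
χ² = 4.1815 + 0.4291 + 6.2500 = 10.8606 ≈ 10.861
Degrees of freedom = 3 − 1 = 2; critical value at α = 0.1 is 4.605.
Since 10.861 > 4.605, we reject the null hypothesis — the data do not fit the 9:3:4 ratio.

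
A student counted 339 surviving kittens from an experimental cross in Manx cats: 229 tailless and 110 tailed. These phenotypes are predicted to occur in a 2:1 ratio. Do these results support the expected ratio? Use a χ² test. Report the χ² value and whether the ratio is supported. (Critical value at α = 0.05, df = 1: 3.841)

The 2:1 ratio has 3 parts, so with N = 339 the expected counts are:
  tailless: 339 × 2/3 = 226
  tailed: 339 × 1/3 = 113
χ² = Σ (O − E)² / E
  tailless: (229 − 226)² / 226 = 0.0398
  tailed: (110 − 113)² / 113 = 0.0796
χ² = 0.0398 + 0.0796 = 0.1194 ≈ 0.119
Degrees of freedom = 2 − 1 = 1; critical value at α = 0.05 is 3.841.
Since 0.119 < 3.841, we fail to reject the null hypothesis — the data are consistent with the 2:1 ratio.

0.119; consistent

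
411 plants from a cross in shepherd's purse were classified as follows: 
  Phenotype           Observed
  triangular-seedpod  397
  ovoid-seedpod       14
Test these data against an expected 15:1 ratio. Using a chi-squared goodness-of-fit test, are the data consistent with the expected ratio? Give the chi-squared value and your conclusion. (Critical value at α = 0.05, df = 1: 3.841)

5.672; not consistent

Total ratio parts = 16. Expected numbers out of 411:
  triangular-seedpod: 411 × 15/16 = 385.3125
  ovoid-seedpod: 411 × 1/16 = 25.6875
χ² = Σ (O − E)² / E
  triangular-seedpod: (397 − 385.3125)² / 385.3125 = 0.3545
  ovoid-seedpod: (14 − 25.6875)² / 25.6875 = 5.3177
χ² = 0.3545 + 5.3177 = 5.6722 ≈ 5.672
Degrees of freedom = 2 − 1 = 1; critical value at α = 0.05 is 3.841.
Since 5.672 > 3.841, we reject the null hypothesis — the data do not fit the 15:1 ratio.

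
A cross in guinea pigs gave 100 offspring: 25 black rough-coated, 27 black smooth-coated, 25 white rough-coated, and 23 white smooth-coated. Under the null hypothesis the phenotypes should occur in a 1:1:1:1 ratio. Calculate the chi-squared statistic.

Total ratio parts = 4. Expected numbers out of 100:
  black rough-coated: 100 × 1/4 = 25
  black smooth-coated: 100 × 1/4 = 25
  white rough-coated: 100 × 1/4 = 25
  white smooth-coated: 100 × 1/4 = 25
χ² = Σ (O − E)² / E
  black rough-coated: (25 − 25)² / 25 = 0.0000
  black smooth-coated: (27 − 25)² / 25 = 0.1600
  white rough-coated: (25 − 25)² / 25 = 0.0000
  white smooth-coated: (23 − 25)² / 25 = 0.1600
χ² = 0.0000 + 0.1600 + 0.0000 + 0.1600 = 0.320

0.320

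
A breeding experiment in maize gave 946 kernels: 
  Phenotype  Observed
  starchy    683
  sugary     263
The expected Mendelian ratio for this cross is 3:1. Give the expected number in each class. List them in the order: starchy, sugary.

709.5, 236.5

Under the 3:1 hypothesis (Σ ratio = 4, N = 946):
  starchy: 946 × 3/4 = 709.5
  sugary: 946 × 1/4 = 236.5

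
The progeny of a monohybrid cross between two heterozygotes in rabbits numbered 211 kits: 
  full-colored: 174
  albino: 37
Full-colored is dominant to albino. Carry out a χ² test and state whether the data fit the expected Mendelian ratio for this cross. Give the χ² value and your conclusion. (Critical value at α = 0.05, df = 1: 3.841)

6.270; not consistent

For a monohybrid cross between heterozygotes with complete dominance, the expected phenotypic ratio is 3:1.
The 3:1 ratio has 4 parts, so with N = 211 the expected counts are:
  full-colored: 211 × 3/4 = 158.25
  albino: 211 × 1/4 = 52.75
χ² = Σ (O − E)² / E
  full-colored: (174 − 158.25)² / 158.25 = 1.5675
  albino: (37 − 52.75)² / 52.75 = 4.7026
χ² = 1.5675 + 4.7026 = 6.2701 ≈ 6.270
Degrees of freedom = 2 − 1 = 1; critical value at α = 0.05 is 3.841.
Since 6.270 > 3.841, we reject the null hypothesis — the data do not fit the 3:1 ratio.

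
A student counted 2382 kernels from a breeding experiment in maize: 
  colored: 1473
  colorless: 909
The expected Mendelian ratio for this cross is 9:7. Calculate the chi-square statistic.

30.233

The 9:7 ratio has 16 parts, so with N = 2382 the expected counts are:
  colored: 2382 × 9/16 = 1339.875
  colorless: 2382 × 7/16 = 1042.125
χ² = Σ (O − E)² / E
  colored: (1473 − 1339.875)² / 1339.875 = 13.2268
  colorless: (909 − 1042.125)² / 1042.125 = 17.0059
χ² = 13.2268 + 17.0059 = 30.2327 ≈ 30.233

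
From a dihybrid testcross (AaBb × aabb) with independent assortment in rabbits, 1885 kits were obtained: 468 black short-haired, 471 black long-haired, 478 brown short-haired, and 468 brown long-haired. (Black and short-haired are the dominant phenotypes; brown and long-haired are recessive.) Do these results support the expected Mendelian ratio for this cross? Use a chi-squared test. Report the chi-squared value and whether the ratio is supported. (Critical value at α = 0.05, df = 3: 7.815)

0.142; consistent

A dihybrid testcross with independent assortment gives a 1:1:1:1 ratio.
Total ratio parts = 4. Expected numbers out of 1885:
  black short-haired: 1885 × 1/4 = 471.25
  black long-haired: 1885 × 1/4 = 471.25
  brown short-haired: 1885 × 1/4 = 471.25
  brown long-haired: 1885 × 1/4 = 471.25
χ² = Σ (O − E)² / E
  black short-haired: (468 − 471.25)² / 471.25 = 0.0224
  black long-haired: (471 − 471.25)² / 471.25 = 0.0001
  brown short-haired: (478 − 471.25)² / 471.25 = 0.0967
  brown long-haired: (468 − 471.25)² / 471.25 = 0.0224
χ² = 0.0224 + 0.0001 + 0.0967 + 0.0224 = 0.1416 ≈ 0.142
Degrees of freedom = 4 − 1 = 3; critical value at α = 0.05 is 7.815.
Since 0.142 < 7.815, we fail to reject the null hypothesis — the data are consistent with the 1:1:1:1 ratio.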